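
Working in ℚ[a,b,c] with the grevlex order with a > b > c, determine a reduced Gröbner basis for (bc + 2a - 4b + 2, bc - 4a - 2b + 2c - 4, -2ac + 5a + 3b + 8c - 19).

Buchberger's algorithm terminates because the ascending chain of leading-term ideals stabilizes.

f_1 = bc + 2a - 4b + 2, LT = bc.
f_2 = bc - 4a - 2b + 2c - 4, LT = bc.
f_3 = -2ac + 5a + 3b + 8c - 19, LT = ac.

S(f_1,f_2): lcm = bc. S = 6a - 2b - 2c + 6.
  reduce S modulo (f_1, f_2, f_3):
  remainder 6a - 2b - 2c + 6 ≠ 0; add g_4 = 6a - 2b - 2c + 6 to the basis.

S(f_1,f_3): lcm = abc. S = 2a² - 3/2ab + 3/2b² + 4bc + 2a - 19/2b.
  reduce S modulo (f_1, f_2, f_3, g_4):
  remainder 11/9b² + 143/27b + 20/27c - 8 ≠ 0; add g_5 = 11/9b² + 143/27b + 20/27c - 8 to the basis.

S(f_3,g_4): lcm = ac. S = ⅓bc + ⅓c² - 5/2a - 3/2b - 5c + 19/2.
  reduce S modulo (f_1, f_2, f_3, g_4, g_5):
  remainder ⅓c² - 11/9b - 109/18c + 12 ≠ 0; add g_6 = ⅓c² - 11/9b - 109/18c + 12 to the basis.

The other S-polynomials (S(f_2,f_3), S(f_1,g_4), S(f_2,g_4), S(f_1,g_5), S(f_2,g_5), S(f_3,g_5), S(g_4,g_5), S(f_1,g_6), S(f_2,g_6), S(f_3,g_6), S(g_4,g_6), S(g_5,g_6)) all reduce to 0 modulo the current basis, so we have a Gröbner basis.
Inter-reduce: drop elements whose leading term is divisible by another's, tail-reduce, and make monic.

G = {b² + 13/3b + 20/33c - 72/11, bc - 10/3b + ⅔c, c² - 11/3b - 109/6c + 36, a - ⅓b - ⅓c + 1}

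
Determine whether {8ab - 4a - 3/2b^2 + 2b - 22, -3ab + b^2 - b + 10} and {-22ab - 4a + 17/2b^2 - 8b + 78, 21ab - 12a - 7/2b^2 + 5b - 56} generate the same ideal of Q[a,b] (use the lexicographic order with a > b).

Yes, the ideals are equal.

Since reduced Gröbner bases are canonical representatives of ideals under a given ordering, it suffices to compute and compare them.
Buchberger on the first generating set:
f_1 = 8ab - 4a - 3/2b^2 + 2b - 22, LT = ab.
f_2 = -3ab + b^2 - b + 10, LT = ab.

S(f_1,f_2): lcm = ab. S = -1/2a + 7/48b^2 - 1/12b + 7/12.
  leading term a: no divisor's leading term divides it; move -1/2a to the remainder.
  leading term b^2: no divisor's leading term divides it; move 7/48b^2 to the remainder.
  leading term b: no divisor's leading term divides it; move -1/12b to the remainder.
  leading term 1: no divisor's leading term divides it; move 7/12 to the remainder.
  remainder -1/2a + 7/48b^2 - 1/12b + 7/12 ≠ 0; add g_3 = -1/2a + 7/48b^2 - 1/12b + 7/12 to the basis.

S(f_1,g_3): lcm = ab. S = -1/2a + 7/24b^3 - 17/48b^2 + 17/12b - 11/4.
  leading term a: subtract (1)·g_3 from -1/2a + 7/24b^3 - 17/48b^2 + 17/12b - 11/4 → 7/24b^3 - 1/2b^2 + 3/2b - 10/3
  leading term b^3: no divisor's leading term divides it; move 7/24b^3 to the remainder.
  leading term b^2: no divisor's leading term divides it; move -1/2b^2 to the remainder.
  leading term b: no divisor's leading term divides it; move 3/2b to the remainder.
  leading term 1: no divisor's leading term divides it; move -10/3 to the remainder.
  remainder 7/24b^3 - 1/2b^2 + 3/2b - 10/3 ≠ 0; add g_4 = 7/24b^3 - 1/2b^2 + 3/2b - 10/3 to the basis.

S(f_2,g_3): lcm = ab. S = 7/24b^3 - 1/2b^2 + 3/2b - 10/3.
  leading term b^3: subtract (1)·g_4 from 7/24b^3 - 1/2b^2 + 3/2b - 10/3 → 0
  remainder 0.

S(f_1,g_4): lcm = ab^3. S = 17/14ab^2 - 36/7ab + 80/7a - 3/16b^4 + 1/4b^3 - 11/4b^2.
  leading term ab^2: subtract (17/112b)·f_1 from 17/14ab^2 - 36/7ab + 80/7a - 3/16b^4 + 1/4b^3 - 11/4b^2 → -127/28ab + 80/7a - 3/16b^4 + 107/224b^3 - 171/56b^2 + 187/56b
  leading term ab: subtract (-127/224)·f_1 from -127/28ab + 80/7a - 3/16b^4 + 107/224b^3 - 171/56b^2 + 187/56b → 513/56a - 3/16b^4 + 107/224b^3 - 1749/448b^2 + 501/112b - 1397/112
  leading term a: subtract (-513/28)·g_3 from 513/56a - 3/16b^4 + 107/224b^3 - 1749/448b^2 + 501/112b - 1397/112 → -3/16b^4 + 107/224b^3 - 69/56b^2 + 165/56b - 25/14
  leading term b^4: subtract (-9/14b)·g_4 from -3/16b^4 + 107/224b^3 - 69/56b^2 + 165/56b - 25/14 → 5/32b^3 - 15/56b^2 + 45/56b - 25/14
  leading term b^3: subtract (15/28)·g_4 from 5/32b^3 - 15/56b^2 + 45/56b - 25/14 → 0
  remainder 0.

S(f_2,g_4): lcm = ab^3. S = 12/7ab^2 - 36/7ab + 80/7a - 1/3b^4 + 1/3b^3 - 10/3b^2.
  leading term ab^2: subtract (3/14b)·f_1 from 12/7ab^2 - 36/7ab + 80/7a - 1/3b^4 + 1/3b^3 - 10/3b^2 → -30/7ab + 80/7a - 1/3b^4 + 55/84b^3 - 79/21b^2 + 33/7b
  leading term ab: subtract (-15/28)·f_1 from -30/7ab + 80/7a - 1/3b^4 + 55/84b^3 - 79/21b^2 + 33/7b → 65/7a - 1/3b^4 + 55/84b^3 - 767/168b^2 + 81/14b - 165/14
  leading term a: subtract (-130/7)·g_3 from 65/7a - 1/3b^4 + 55/84b^3 - 767/168b^2 + 81/14b - 165/14 → -1/3b^4 + 55/84b^3 - 13/7b^2 + 89/21b - 20/21
  leading term b^4: subtract (-8/7b)·g_4 from -1/3b^4 + 55/84b^3 - 13/7b^2 + 89/21b - 20/21 → 1/12b^3 - 1/7b^2 + 3/7b - 20/21
  leading term b^3: subtract (2/7)·g_4 from 1/12b^3 - 1/7b^2 + 3/7b - 20/21 → 0
  remainder 0.

S(g_3,g_4): leading monomials are coprime, so the S-polynomial reduces to 0 (Buchberger's first criterion).
Every S-polynomial of the final basis reduces to 0, so we have a Gröbner basis.
Inter-reduce: drop elements whose leading term is divisible by another's, tail-reduce, and make monic.
Reduced Gröbner basis: {a - 7/24b^2 + 1/6b - 7/6, b^3 - 12/7b^2 + 36/7b - 80/7}.

Buchberger on the second generating set:
h_1 = -22ab - 4a + 17/2b^2 - 8b + 78, LT = ab.
h_2 = 21ab - 12a - 7/2b^2 + 5b - 56, LT = ab.

S(h_1,h_2): lcm = ab. S = 58/77a - 29/132b^2 + 29/231b - 29/33.
  leading term a: no divisor's leading term divides it; move 58/77a to the remainder.
  leading term b^2: no divisor's leading term divides it; move -29/132b^2 to the remainder.
  leading term b: no divisor's leading term divides it; move 29/231b to the remainder.
  leading term 1: no divisor's leading term divides it; move -29/33 to the remainder.
  remainder 58/77a - 29/132b^2 + 29/231b - 29/33 ≠ 0; add k_3 = 58/77a - 29/132b^2 + 29/231b - 29/33 to the basis.

S(h_1,k_3): lcm = ab. S = 2/11a + 7/24b^3 - 73/132b^2 + 101/66b - 39/11.
  leading term a: subtract (7/29)·k_3 from 2/11a + 7/24b^3 - 73/132b^2 + 101/66b - 39/11 → 7/24b^3 - 1/2b^2 + 3/2b - 10/3
  leading term b^3: no divisor's leading term divides it; move 7/24b^3 to the remainder.
  leading term b^2: no divisor's leading term divides it; move -1/2b^2 to the remainder.
  leading term b: no divisor's leading term divides it; move 3/2b to the remainder.
  leading term 1: no divisor's leading term divides it; move -10/3 to the remainder.
  remainder 7/24b^3 - 1/2b^2 + 3/2b - 10/3 ≠ 0; add k_4 = 7/24b^3 - 1/2b^2 + 3/2b - 10/3 to the basis.

S(h_2,k_3): lcm = ab. S = -4/7a + 7/24b^3 - 1/3b^2 + 59/42b - 8/3.
  leading term a: subtract (-22/29)·k_3 from -4/7a + 7/24b^3 - 1/3b^2 + 59/42b - 8/3 → 7/24b^3 - 1/2b^2 + 3/2b - 10/3
  leading term b^3: subtract (1)·k_4 from 7/24b^3 - 1/2b^2 + 3/2b - 10/3 → 0
  remainder 0.

S(h_1,k_4): lcm = ab^3. S = 146/77ab^2 - 36/7ab + 80/7a - 17/44b^4 + 4/11b^3 - 39/11b^2.
  leading term ab^2: subtract (-73/847b)·h_1 from 146/77ab^2 - 36/7ab + 80/7a - 17/44b^4 + 4/11b^3 - 39/11b^2 → -664/121ab + 80/7a - 17/44b^4 + 1857/1694b^3 - 3587/847b^2 + 5694/847b
  leading term ab: subtract (332/1331)·h_1 from -664/121ab + 80/7a - 17/44b^4 + 1857/1694b^3 - 3587/847b^2 + 5694/847b → 115776/9317a - 17/44b^4 + 1857/1694b^3 - 59211/9317b^2 + 81226/9317b - 25896/1331
  leading term a: subtract (57888/3509)·k_3 from 115776/9317a - 17/44b^4 + 1857/1694b^3 - 59211/9317b^2 + 81226/9317b - 25896/1331 → -17/44b^4 + 1857/1694b^3 - 2313/847b^2 + 5630/847b - 600/121
  leading term b^4: subtract (-102/77b)·k_4 from -17/44b^4 + 1857/1694b^3 - 2313/847b^2 + 5630/847b - 600/121 → 105/242b^3 - 90/121b^2 + 270/121b - 600/121
  leading term b^3: subtract (180/121)·k_4 from 105/242b^3 - 90/121b^2 + 270/121b - 600/121 → 0
  remainder 0.

S(h_2,k_4): lcm = ab^3. S = 8/7ab^2 - 36/7ab + 80/7a - 1/6b^4 + 5/21b^3 - 8/3b^2.
  leading term ab^2: subtract (-4/77b)·h_1 from 8/7ab^2 - 36/7ab + 80/7a - 1/6b^4 + 5/21b^3 - 8/3b^2 → -412/77ab + 80/7a - 1/6b^4 + 157/231b^3 - 712/231b^2 + 312/77b
  leading term ab: subtract (206/847)·h_1 from -412/77ab + 80/7a - 1/6b^4 + 157/231b^3 - 712/231b^2 + 312/77b → 10504/847a - 1/6b^4 + 157/231b^3 - 13085/2541b^2 + 5080/847b - 16068/847
  leading term a: subtract (5252/319)·k_3 from 10504/847a - 1/6b^4 + 157/231b^3 - 13085/2541b^2 + 5080/847b - 16068/847 → -1/6b^4 + 157/231b^3 - 118/77b^2 + 908/231b - 1040/231
  leading term b^4: subtract (-4/7b)·k_4 from -1/6b^4 + 157/231b^3 - 118/77b^2 + 908/231b - 1040/231 → 13/33b^3 - 52/77b^2 + 156/77b - 1040/231
  leading term b^3: subtract (104/77)·k_4 from 13/33b^3 - 52/77b^2 + 156/77b - 1040/231 → 0
  remainder 0.

S(k_3,k_4): leading monomials are coprime, so the S-polynomial reduces to 0 (Buchberger's first criterion).
Every S-polynomial of the final basis reduces to 0, so we have a Gröbner basis.
Inter-reduce: drop elements whose leading term is divisible by another's, tail-reduce, and make monic.
Reduced Gröbner basis: {a - 7/24b^2 + 1/6b - 7/6, b^3 - 12/7b^2 + 36/7b - 80/7}.

The two bases agree; hence the ideals are identical.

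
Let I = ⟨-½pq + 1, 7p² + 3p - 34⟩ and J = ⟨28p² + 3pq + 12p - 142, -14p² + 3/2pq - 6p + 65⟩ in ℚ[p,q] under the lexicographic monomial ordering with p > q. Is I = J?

Yes, the ideals are equal.

Since reduced Gröbner bases are canonical representatives of ideals under a given ordering, it suffices to compute and compare them.
Buchberger on the first generating set:
f_1 = -½pq + 1, LT = pq.
f_2 = 7p² + 3p - 34, LT = p².

S(f_1,f_2): lcm = p²q. S = -3/7pq - 2p + 34/7q.
  leading term pq: subtract (6/7)·f_1 from -3/7pq - 2p + 34/7q → -2p + 34/7q - 6/7
  leading term p: no divisor's leading term divides it; move -2p to the remainder.
  leading term q: no divisor's leading term divides it; move 34/7q to the remainder.
  leading term 1: no divisor's leading term divides it; move -6/7 to the remainder.
  remainder -2p + 34/7q - 6/7 ≠ 0; add g_3 = -2p + 34/7q - 6/7 to the basis.

S(f_1,g_3): lcm = pq. S = 17/7q² - 3/7q - 2.
  leading term q²: no divisor's leading term divides it; move 17/7q² to the remainder.
  leading term q: no divisor's leading term divides it; move -3/7q to the remainder.
  leading term 1: no divisor's leading term divides it; move -2 to the remainder.
  remainder 17/7q² - 3/7q - 2 ≠ 0; add g_4 = 17/7q² - 3/7q - 2 to the basis.

S(f_2,g_3): lcm = p². S = 17/7pq - 34/7.
  leading term pq: subtract (-34/7)·f_1 from 17/7pq - 34/7 → 0
  remainder 0.

S(f_1,g_4): lcm = pq². S = 3/17pq + 14/17p - 2q.
  leading term pq: subtract (-6/17)·f_1 from 3/17pq + 14/17p - 2q → 14/17p - 2q + 6/17
  leading term p: subtract (-7/17)·g_3 from 14/17p - 2q + 6/17 → 0
  remainder 0.

S(f_2,g_4): leading monomials are coprime, so the S-polynomial reduces to 0 (Buchberger's first criterion).
S(g_3,g_4): leading monomials are coprime, so the S-polynomial reduces to 0 (Buchberger's first criterion).
Every S-polynomial of the final basis reduces to 0, so we have a Gröbner basis.
Inter-reduce: drop elements whose leading term is divisible by another's, tail-reduce, and make monic.
Reduced Gröbner basis: {p - 17/7q + 3/7, q² - 3/17q - 14/17}.

Buchberger on the second generating set:
h_1 = 28p² + 3pq + 12p - 142, LT = p².
h_2 = -14p² + 3/2pq - 6p + 65, LT = p².

S(h_1,h_2): lcm = p². S = 3/14pq - 3/7.
  leading term pq: no divisor's leading term divides it; move 3/14pq to the remainder.
  leading term 1: no divisor's leading term divides it; move -3/7 to the remainder.
  remainder 3/14pq - 3/7 ≠ 0; add k_3 = 3/14pq - 3/7 to the basis.

S(h_1,k_3): lcm = p²q. S = 3/28pq² + 3/7pq + 2p - 71/14q.
  leading term pq²: subtract (½q)·k_3 from 3/28pq² + 3/7pq + 2p - 71/14q → 3/7pq + 2p - 34/7q
  leading term pq: subtract (2)·k_3 from 3/7pq + 2p - 34/7q → 2p - 34/7q + 6/7
  leading term p: no divisor's leading term divides it; move 2p to the remainder.
  leading term q: no divisor's leading term divides it; move -34/7q to the remainder.
  leading term 1: no divisor's leading term divides it; move 6/7 to the remainder.
  remainder 2p - 34/7q + 6/7 ≠ 0; add k_4 = 2p - 34/7q + 6/7 to the basis.

S(h_2,k_3): lcm = p²q. S = -3/28pq² + 3/7pq + 2p - 65/14q.
  leading term pq²: subtract (-½q)·k_3 from -3/28pq² + 3/7pq + 2p - 65/14q → 3/7pq + 2p - 34/7q
  leading term pq: subtract (2)·k_3 from 3/7pq + 2p - 34/7q → 2p - 34/7q + 6/7
  leading term p: subtract (1)·k_4 from 2p - 34/7q + 6/7 → 0
  remainder 0.

S(h_1,k_4): lcm = p². S = 71/28pq - 71/14.
  leading term pq: subtract (71/6)·k_3 from 71/28pq - 71/14 → 0
  remainder 0.

S(h_2,k_4): lcm = p². S = 65/28pq - 65/14.
  leading term pq: subtract (65/6)·k_3 from 65/28pq - 65/14 → 0
  remainder 0.

S(k_3,k_4): lcm = pq. S = 17/7q² - 3/7q - 2.
  leading term q²: no divisor's leading term divides it; move 17/7q² to the remainder.
  leading term q: no divisor's leading term divides it; move -3/7q to the remainder.
  leading term 1: no divisor's leading term divides it; move -2 to the remainder.
  remainder 17/7q² - 3/7q - 2 ≠ 0; add k_5 = 17/7q² - 3/7q - 2 to the basis.

S(h_1,k_5): leading monomials are coprime, so the S-polynomial reduces to 0 (Buchberger's first criterion).
S(h_2,k_5): leading monomials are coprime, so the S-polynomial reduces to 0 (Buchberger's first criterion).
S(k_3,k_5): lcm = pq². S = 3/17pq + 14/17p - 2q.
  leading term pq: subtract (14/17)·k_3 from 3/17pq + 14/17p - 2q → 14/17p - 2q + 6/17
  leading term p: subtract (7/17)·k_4 from 14/17p - 2q + 6/17 → 0
  remainder 0.

S(k_4,k_5): leading monomials are coprime, so the S-polynomial reduces to 0 (Buchberger's first criterion).
Every S-polynomial of the final basis reduces to 0, so we have a Gröbner basis.
Inter-reduce: drop elements whose leading term is divisible by another's, tail-reduce, and make monic.
Reduced Gröbner basis: {p - 17/7q + 3/7, q² - 3/17q - 14/17}.

Same reduced basis, so the two generating sets span the same ideal.
The choice of monomial ordering does not affect the verdict — as long as both bases are computed under the same ordering, their equality decides ideal equality.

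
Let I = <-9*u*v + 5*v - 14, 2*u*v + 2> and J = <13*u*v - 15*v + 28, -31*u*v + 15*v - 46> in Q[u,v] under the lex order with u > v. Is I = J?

Since reduced Gröbner bases are canonical representatives of ideals under a given ordering, it suffices to compute and compare them.
Buchberger on the first generating set:
f_1 = -9*u*v + 5*v - 14, LT = u*v.
f_2 = 2*u*v + 2, LT = u*v.

S(f_1,f_2): lcm = u*v. S = -5/9*v + 5/9.
  leading term v: no divisor's leading term divides it; move -5/9*v to the remainder.
  leading term 1: no divisor's leading term divides it; move 5/9 to the remainder.
  remainder -5/9*v + 5/9 ≠ 0; add g_3 = -5/9*v + 5/9 to the basis.

S(f_1,g_3): lcm = u*v. S = u - 5/9*v + 14/9.
  leading term u: no divisor's leading term divides it; move u to the remainder.
  leading term v: subtract (1)·g_3 from -5/9*v + 14/9 → 1
  leading term 1: no divisor's leading term divides it; move 1 to the remainder.
  remainder u + 1 ≠ 0; add g_4 = u + 1 to the basis.

The other S-polynomials (S(f_2,g_3), S(f_1,g_4), S(f_2,g_4), S(g_3,g_4)) all reduce to 0 modulo the current basis, so we have a Gröbner basis.
Inter-reduce: drop elements whose leading term is divisible by another's, tail-reduce, and make monic.
Reduced Gröbner basis: {u + 1, v - 1}.

Buchberger on the second generating set:
h_1 = 13*u*v - 15*v + 28, LT = u*v.
h_2 = -31*u*v + 15*v - 46, LT = u*v.

S(h_1,h_2): lcm = u*v. S = -270/403*v + 270/403.
  leading term v: no divisor's leading term divides it; move -270/403*v to the remainder.
  leading term 1: no divisor's leading term divides it; move 270/403 to the remainder.
  remainder -270/403*v + 270/403 ≠ 0; add k_3 = -270/403*v + 270/403 to the basis.

S(h_1,k_3): lcm = u*v. S = u - 15/13*v + 28/13.
  leading term u: no divisor's leading term divides it; move u to the remainder.
  leading term v: subtract (31/18)·k_3 from -15/13*v + 28/13 → 1
  leading term 1: no divisor's leading term divides it; move 1 to the remainder.
  remainder u + 1 ≠ 0; add k_4 = u + 1 to the basis.

The other S-polynomials (S(h_2,k_3), S(h_1,k_4), S(h_2,k_4), S(k_3,k_4)) all reduce to 0 modulo the current basis, so we have a Gröbner basis.
Inter-reduce: drop elements whose leading term is divisible by another's, tail-reduce, and make monic.
Reduced Gröbner basis: {u + 1, v - 1}.

Same reduced basis, so the two generating sets span the same ideal.
The choice of monomial ordering does not affect the verdict — as long as both bases are computed under the same ordering, their equality decides ideal equality.

Yes, the ideals are equal.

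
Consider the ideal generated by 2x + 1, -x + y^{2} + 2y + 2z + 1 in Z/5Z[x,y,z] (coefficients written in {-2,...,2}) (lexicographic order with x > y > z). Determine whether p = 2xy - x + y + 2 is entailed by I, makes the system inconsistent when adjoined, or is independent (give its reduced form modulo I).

2xy - x + y + 2 lies in I (it reduces to 0).

First compute the reduced Gröbner basis of I by Buchberger's algorithm.
f_1 = 2x + 1, LT = x.
f_2 = -x + y^{2} + 2y + 2z + 1, LT = x.

S(f_1,f_2): lcm = x. S = y^{2} + 2y + 2z - 1.
  reduce S modulo (f_1, f_2):
  remainder y^{2} + 2y + 2z - 1 ≠ 0; add h_3 = y^{2} + 2y + 2z - 1 to the basis.

The other S-polynomials (S(f_1,h_3), S(f_2,h_3)) all reduce to 0 modulo the current basis, so we have a Gröbner basis.
Inter-reduce: drop elements whose leading term is divisible by another's, tail-reduce, and make monic.
Reduced Gröbner basis: {x - 2, y^{2} + 2y + 2z - 1}.
Label its elements g_1 = x - 2, g_2 = y^{2} + 2y + 2z - 1.

Reduce p = 2xy - x + y + 2 modulo G:
  leading term xy: subtract (2y)·g_1 from 2xy - x + y + 2 → -x + 2
  leading term x: subtract (-1)·g_1 from -x + 2 → 0
  normal form = 0.
Since the normal form is 0, p ∈ I.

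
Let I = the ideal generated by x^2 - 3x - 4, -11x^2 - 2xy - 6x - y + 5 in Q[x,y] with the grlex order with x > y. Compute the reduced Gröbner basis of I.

G = {y^2 + 65/3y, x + 3/13y + 1}

The reduced Gröbner basis is the canonical form of the ideal for this ordering.

f_1 = x^2 - 3x - 4, LT = x^2.
f_2 = -11x^2 - 2xy - 6x - y + 5, LT = x^2.

S(f_1,f_2): lcm = x^2. S = -2/11xy - 39/11x - 1/11y - 39/11.
  leading term xy: no divisor's leading term divides it; move -2/11xy to the remainder.
  leading term x: no divisor's leading term divides it; move -39/11x to the remainder.
  leading term y: no divisor's leading term divides it; move -1/11y to the remainder.
  leading term 1: no divisor's leading term divides it; move -39/11 to the remainder.
  remainder -2/11xy - 39/11x - 1/11y - 39/11 ≠ 0; add g_3 = -2/11xy - 39/11x - 1/11y - 39/11 to the basis.

S(f_1,g_3): lcm = x^2y. S = -39/2x^2 - 7/2xy - 39/2x - 4y.
  leading term x^2: subtract (-39/2)·f_1 from -39/2x^2 - 7/2xy - 39/2x - 4y → -7/2xy - 78x - 4y - 78
  leading term xy: subtract (77/4)·g_3 from -7/2xy - 78x - 4y - 78 → -39/4x - 9/4y - 39/4
  leading term x: no divisor's leading term divides it; move -39/4x to the remainder.
  leading term y: no divisor's leading term divides it; move -9/4y to the remainder.
  leading term 1: no divisor's leading term divides it; move -39/4 to the remainder.
  remainder -39/4x - 9/4y - 39/4 ≠ 0; add g_4 = -39/4x - 9/4y - 39/4 to the basis.

S(g_3,g_4): lcm = xy. S = -3/13y^2 + 39/2x - 1/2y + 39/2.
  leading term y^2: no divisor's leading term divides it; move -3/13y^2 to the remainder.
  leading term x: subtract (-2)·g_4 from 39/2x - 1/2y + 39/2 → -5y
  leading term y: no divisor's leading term divides it; move -5y to the remainder.
  remainder -3/13y^2 - 5y ≠ 0; add g_5 = -3/13y^2 - 5y to the basis.

The other S-polynomials (S(f_2,g_3), S(f_1,g_4), S(f_2,g_4), S(f_1,g_5), S(f_2,g_5), S(g_3,g_5), S(g_4,g_5)) all reduce to 0 modulo the current basis, so we have a Gröbner basis.
Inter-reduce: drop elements whose leading term is divisible by another's, tail-reduce, and make monic.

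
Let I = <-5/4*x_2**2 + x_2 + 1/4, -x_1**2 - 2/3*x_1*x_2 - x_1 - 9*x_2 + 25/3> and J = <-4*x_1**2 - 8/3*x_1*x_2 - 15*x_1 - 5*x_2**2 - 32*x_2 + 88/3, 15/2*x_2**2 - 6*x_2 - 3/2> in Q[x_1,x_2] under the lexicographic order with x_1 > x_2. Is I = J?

Two ideals are equal iff their reduced Gröbner bases coincide (the reduced basis is unique for a fixed ordering).
Buchberger on the first generating set:
f_1 = -5/4*x_2**2 + x_2 + 1/4, LT = x_2**2.
f_2 = -x_1**2 - 2/3*x_1*x_2 - x_1 - 9*x_2 + 25/3, LT = x_1**2.

The S-polynomials (S(f_1,f_2)) all reduce to 0 modulo the current basis, so we have a Gröbner basis.
Inter-reduce: drop elements whose leading term is divisible by another's, tail-reduce, and make monic.
Reduced Gröbner basis: {x_1**2 + 2/3*x_1*x_2 + x_1 + 9*x_2 - 25/3, x_2**2 - 4/5*x_2 - 1/5}.

Buchberger on the second generating set:
h_1 = -4*x_1**2 - 8/3*x_1*x_2 - 15*x_1 - 5*x_2**2 - 32*x_2 + 88/3, LT = x_1**2.
h_2 = 15/2*x_2**2 - 6*x_2 - 3/2, LT = x_2**2.

The S-polynomials (S(h_1,h_2)) all reduce to 0 modulo the current basis, so we have a Gröbner basis.
Inter-reduce: drop elements whose leading term is divisible by another's, tail-reduce, and make monic.
Reduced Gröbner basis: {x_1**2 + 2/3*x_1*x_2 + 15/4*x_1 + 9*x_2 - 85/12, x_2**2 - 4/5*x_2 - 1/5}.

These differ, so the ideals are not equal.
The choice of monomial ordering does not affect the verdict — as long as both bases are computed under the same ordering, their equality decides ideal equality.

No, the ideals differ.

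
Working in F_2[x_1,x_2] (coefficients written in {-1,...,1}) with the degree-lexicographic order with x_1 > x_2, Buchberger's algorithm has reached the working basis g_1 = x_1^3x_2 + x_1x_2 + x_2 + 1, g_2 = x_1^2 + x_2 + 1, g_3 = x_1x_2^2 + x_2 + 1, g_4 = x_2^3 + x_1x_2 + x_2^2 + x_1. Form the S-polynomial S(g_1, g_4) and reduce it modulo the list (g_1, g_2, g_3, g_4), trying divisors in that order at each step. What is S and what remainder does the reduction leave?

lcm(LM(g_1), LM(g_4)) = x_1^3x_2^3.
S = (lcm/LT(g_1))·g_1 − (lcm/LT(g_4))·g_4 = x_1^4x_2 + x_1^3x_2^2 + x_1^4 + x_1x_2^3 + x_2^3 + x_2^2.
Reduce S modulo (g_1, g_2, g_3, g_4) in that order:
  leading term x_1^4x_2: subtract (x_1)·g_1 from x_1^4x_2 + x_1^3x_2^2 + x_1^4 + x_1x_2^3 + x_2^3 + x_2^2 → x_1^3x_2^2 + x_1^4 + x_1x_2^3 + x_1^2x_2 + x_2^3 + x_1x_2 + x_2^2 + x_1
  leading term x_1^3x_2^2: subtract (x_2)·g_1 from x_1^3x_2^2 + x_1^4 + x_1x_2^3 + x_1^2x_2 + x_2^3 + x_1x_2 + x_2^2 + x_1 → x_1^4 + x_1x_2^3 + x_1^2x_2 + x_1x_2^2 + x_2^3 + x_1x_2 + x_1 + x_2
  leading term x_1^4: subtract (x_1^2)·g_2 from x_1^4 + x_1x_2^3 + x_1^2x_2 + x_1x_2^2 + x_2^3 + x_1x_2 + x_1 + x_2 → x_1x_2^3 + x_1x_2^2 + x_2^3 + x_1^2 + x_1x_2 + x_1 + x_2
  leading term x_1x_2^3: subtract (x_2)·g_3 from x_1x_2^3 + x_1x_2^2 + x_2^3 + x_1^2 + x_1x_2 + x_1 + x_2 → x_1x_2^2 + x_2^3 + x_1^2 + x_1x_2 + x_2^2 + x_1
  leading term x_1x_2^2: subtract (1)·g_3 from x_1x_2^2 + x_2^3 + x_1^2 + x_1x_2 + x_2^2 + x_1 → x_2^3 + x_1^2 + x_1x_2 + x_2^2 + x_1 + x_2 + 1
  leading term x_2^3: subtract (1)·g_4 from x_2^3 + x_1^2 + x_1x_2 + x_2^2 + x_1 + x_2 + 1 → x_1^2 + x_2 + 1
  leading term x_1^2: subtract (1)·g_2 from x_1^2 + x_2 + 1 → 0
The remainder is 0, so this S-polynomial contributes no new basis element.
An S-polynomial is built so that the two leading terms cancel; whether anything survives reduction is exactly the Gröbner-basis criterion.

S(g_1, g_4) = x_1^4x_2 + x_1^3x_2^2 + x_1^4 + x_1x_2^3 + x_2^3 + x_2^2; remainder on division = 0.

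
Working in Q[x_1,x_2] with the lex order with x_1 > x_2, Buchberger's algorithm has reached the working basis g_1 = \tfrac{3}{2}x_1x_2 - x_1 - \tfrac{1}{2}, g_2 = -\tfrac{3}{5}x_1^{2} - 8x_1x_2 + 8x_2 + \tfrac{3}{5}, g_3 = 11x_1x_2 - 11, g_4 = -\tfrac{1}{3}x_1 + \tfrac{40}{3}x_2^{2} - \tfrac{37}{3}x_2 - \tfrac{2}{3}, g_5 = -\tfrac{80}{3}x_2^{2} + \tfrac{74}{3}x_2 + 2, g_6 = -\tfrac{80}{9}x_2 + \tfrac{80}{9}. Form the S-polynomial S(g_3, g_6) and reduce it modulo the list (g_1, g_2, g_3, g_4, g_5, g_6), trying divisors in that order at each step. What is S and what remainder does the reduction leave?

S(g_3, g_6) = x_1 - 1; remainder on division = 0.

lcm(LM(g_3), LM(g_6)) = x_1x_2.
S = (lcm/LT(g_3))·g_3 − (lcm/LT(g_6))·g_6 = x_1 - 1.
Reduce S modulo (g_1, g_2, g_3, g_4, g_5, g_6) in that order:
  leading term x_1: subtract (-3)·g_4 from x_1 - 1 → 40x_2^{2} - 37x_2 - 3
  leading term x_2^{2}: subtract (-\tfrac{3}{2})·g_5 from 40x_2^{2} - 37x_2 - 3 → 0
The remainder is 0, so this S-polynomial contributes no new basis element.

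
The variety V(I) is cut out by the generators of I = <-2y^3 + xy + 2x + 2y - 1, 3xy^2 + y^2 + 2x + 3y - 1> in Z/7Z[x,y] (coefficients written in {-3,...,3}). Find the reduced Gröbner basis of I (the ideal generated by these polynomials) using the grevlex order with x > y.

f_1 = -2y^3 + xy + 2x + 2y - 1, LT = y^3.
f_2 = 3xy^2 + y^2 + 2x + 3y - 1, LT = xy^2.

S(f_1,f_2): lcm = xy^3. S = 3x^2y + 2y^3 - x^2 + 3xy - y^2 - 3x - 2y.
  leading term x^2y: no divisor's leading term divides it; move 3x^2y to the remainder.
  leading term y^3: subtract (-1)·f_1 from 2y^3 - x^2 + 3xy - y^2 - 3x - 2y → -x^2 - 3xy - y^2 - x - 1
  leading term x^2: no divisor's leading term divides it; move -x^2 to the remainder.
  leading term xy: no divisor's leading term divides it; move -3xy to the remainder.
  leading term y^2: no divisor's leading term divides it; move -y^2 to the remainder.
  leading term x: no divisor's leading term divides it; move -x to the remainder.
  leading term 1: no divisor's leading term divides it; move -1 to the remainder.
  remainder 3x^2y - x^2 - 3xy - y^2 - x - 1 ≠ 0; add g_3 = 3x^2y - x^2 - 3xy - y^2 - x - 1 to the basis.

S(f_2,g_3): lcm = x^2y^2. S = -2x^2y - xy^2 - 2y^3 + 3x^2 - xy + 2x - 2y.
  leading term x^2y: subtract (-3)·g_3 from -2x^2y - xy^2 - 2y^3 + 3x^2 - xy + 2x - 2y → -xy^2 - 2y^3 - 3xy - 3y^2 - x - 2y - 3
  leading term xy^2: subtract (2)·f_2 from -xy^2 - 2y^3 - 3xy - 3y^2 - x - 2y - 3 → -2y^3 - 3xy + 2y^2 + 2x - y - 1
  leading term y^3: subtract (1)·f_1 from -2y^3 - 3xy + 2y^2 + 2x - y - 1 → 3xy + 2y^2 - 3y
  leading term xy: no divisor's leading term divides it; move 3xy to the remainder.
  leading term y^2: no divisor's leading term divides it; move 2y^2 to the remainder.
  leading term y: no divisor's leading term divides it; move -3y to the remainder.
  remainder 3xy + 2y^2 - 3y ≠ 0; add g_4 = 3xy + 2y^2 - 3y to the basis.

S(g_3,g_4): lcm = x^2y. S = -3xy^2 + 2x^2 + 2y^2 + 2x + 2.
  leading term xy^2: subtract (-1)·f_2 from -3xy^2 + 2x^2 + 2y^2 + 2x + 2 → 2x^2 + 3y^2 - 3x + 3y + 1
  leading term x^2: no divisor's leading term divides it; move 2x^2 to the remainder.
  leading term y^2: no divisor's leading term divides it; move 3y^2 to the remainder.
  leading term x: no divisor's leading term divides it; move -3x to the remainder.
  leading term y: no divisor's leading term divides it; move 3y to the remainder.
  leading term 1: no divisor's leading term divides it; move 1 to the remainder.
  remainder 2x^2 + 3y^2 - 3x + 3y + 1 ≠ 0; add g_5 = 2x^2 + 3y^2 - 3x + 3y + 1 to the basis.

The other S-polynomials (S(f_1,g_3), S(f_1,g_4), S(f_2,g_4), S(f_1,g_5), S(f_2,g_5), S(g_3,g_5), S(g_4,g_5)) all reduce to 0 modulo the current basis, so we have a Gröbner basis.
Inter-reduce: drop elements whose leading term is divisible by another's, tail-reduce, and make monic.

G = {y^3 - 2y^2 - x + 2y - 3, x^2 - 2y^2 + 2x - 2y - 3, xy + 3y^2 - y}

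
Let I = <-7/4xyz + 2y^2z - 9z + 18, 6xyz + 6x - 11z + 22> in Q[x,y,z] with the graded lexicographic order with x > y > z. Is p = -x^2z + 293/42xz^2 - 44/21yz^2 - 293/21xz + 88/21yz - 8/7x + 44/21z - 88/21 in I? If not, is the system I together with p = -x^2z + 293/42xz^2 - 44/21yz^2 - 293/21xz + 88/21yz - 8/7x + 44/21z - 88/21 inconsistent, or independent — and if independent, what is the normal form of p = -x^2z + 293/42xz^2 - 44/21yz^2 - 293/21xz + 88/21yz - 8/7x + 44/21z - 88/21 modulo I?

First compute the reduced Gröbner basis of I by Buchberger's algorithm.
f_1 = -7/4xyz + 2y^2z - 9z + 18, LT = xyz.
f_2 = 6xyz + 6x - 11z + 22, LT = xyz.

S(f_1,f_2): lcm = xyz. S = -8/7y^2z - x + 293/42z - 293/21.
  leading term y^2z: no divisor's leading term divides it; move -8/7y^2z to the remainder.
  leading term x: no divisor's leading term divides it; move -x to the remainder.
  leading term z: no divisor's leading term divides it; move 293/42z to the remainder.
  leading term 1: no divisor's leading term divides it; move -293/21 to the remainder.
  remainder -8/7y^2z - x + 293/42z - 293/21 ≠ 0; add h_3 = -8/7y^2z - x + 293/42z - 293/21 to the basis.

S(f_1,h_3): lcm = xy^2z. S = -8/7y^3z - 7/8x^2 + 293/48xz + 36/7yz - 293/24x - 72/7y.
  leading term y^3z: subtract (y)·h_3 from -8/7y^3z - 7/8x^2 + 293/48xz + 36/7yz - 293/24x - 72/7y → -7/8x^2 + xy + 293/48xz - 11/6yz - 293/24x + 11/3y
  leading term x^2: no divisor's leading term divides it; move -7/8x^2 to the remainder.
  leading term xy: no divisor's leading term divides it; move xy to the remainder.
  leading term xz: no divisor's leading term divides it; move 293/48xz to the remainder.
  leading term yz: no divisor's leading term divides it; move -11/6yz to the remainder.
  leading term x: no divisor's leading term divides it; move -293/24x to the remainder.
  leading term y: no divisor's leading term divides it; move 11/3y to the remainder.
  remainder -7/8x^2 + xy + 293/48xz - 11/6yz - 293/24x + 11/3y ≠ 0; add h_4 = -7/8x^2 + xy + 293/48xz - 11/6yz - 293/24x + 11/3y to the basis.

S(f_2,h_3): lcm = xy^2z. S = -7/8x^2 + xy + 293/48xz - 11/6yz - 293/24x + 11/3y.
  leading term x^2: subtract (1)·h_4 from -7/8x^2 + xy + 293/48xz - 11/6yz - 293/24x + 11/3y → 0
  remainder 0.

S(f_1,h_4): lcm = x^2yz. S = 293/42xyz^2 - 44/21y^2z^2 - 293/21xyz + 88/21y^2z + 36/7xz - 72/7x.
  leading term xyz^2: subtract (-586/147z)·f_1 from 293/42xyz^2 - 44/21y^2z^2 - 293/21xyz + 88/21y^2z + 36/7xz - 72/7x → 288/49y^2z^2 - 293/21xyz + 88/21y^2z + 36/7xz - 1758/49z^2 - 72/7x + 3516/49z
  leading term y^2z^2: subtract (-36/7z)·h_3 from 288/49y^2z^2 - 293/21xyz + 88/21y^2z + 36/7xz - 1758/49z^2 - 72/7x + 3516/49z → -293/21xyz + 88/21y^2z - 72/7x
  leading term xyz: subtract (1172/147)·f_1 from -293/21xyz + 88/21y^2z - 72/7x → -576/49y^2z - 72/7x + 3516/49z - 7032/49
  leading term y^2z: subtract (72/7)·h_3 from -576/49y^2z - 72/7x + 3516/49z - 7032/49 → 0
  remainder 0.

S(f_2,h_4): lcm = x^2yz. S = 8/7xy^2z + 293/42xyz^2 - 44/21y^2z^2 - 293/21xyz + 88/21y^2z + x^2 - 11/6xz + 11/3x.
  leading term xy^2z: subtract (-32/49y)·f_1 from 8/7xy^2z + 293/42xyz^2 - 44/21y^2z^2 - 293/21xyz + 88/21y^2z + x^2 - 11/6xz + 11/3x → 293/42xyz^2 + 64/49y^3z - 44/21y^2z^2 - 293/21xyz + 88/21y^2z + x^2 - 11/6xz - 288/49yz + 11/3x + 576/49y
  leading term xyz^2: subtract (-586/147z)·f_1 from 293/42xyz^2 + 64/49y^3z - 44/21y^2z^2 - 293/21xyz + 88/21y^2z + x^2 - 11/6xz - 288/49yz + 11/3x + 576/49y → 64/49y^3z + 288/49y^2z^2 - 293/21xyz + 88/21y^2z + x^2 - 11/6xz - 288/49yz - 1758/49z^2 + 11/3x + 576/49y + 3516/49z
  leading term y^3z: subtract (-8/7y)·h_3 from 64/49y^3z + 288/49y^2z^2 - 293/21xyz + 88/21y^2z + x^2 - 11/6xz - 288/49yz - 1758/49z^2 + 11/3x + 576/49y + 3516/49z → 288/49y^2z^2 - 293/21xyz + 88/21y^2z + x^2 - 8/7xy - 11/6xz + 44/21yz - 1758/49z^2 + 11/3x - 88/21y + 3516/49z
  leading term y^2z^2: subtract (-36/7z)·h_3 from 288/49y^2z^2 - 293/21xyz + 88/21y^2z + x^2 - 8/7xy - 11/6xz + 44/21yz - 1758/49z^2 + 11/3x - 88/21y + 3516/49z → -293/21xyz + 88/21y^2z + x^2 - 8/7xy - 293/42xz + 44/21yz + 11/3x - 88/21y
  leading term xyz: subtract (1172/147)·f_1 from -293/21xyz + 88/21y^2z + x^2 - 8/7xy - 293/42xz + 44/21yz + 11/3x - 88/21y → -576/49y^2z + x^2 - 8/7xy - 293/42xz + 44/21yz + 11/3x - 88/21y + 3516/49z - 7032/49
  leading term y^2z: subtract (72/7)·h_3 from -576/49y^2z + x^2 - 8/7xy - 293/42xz + 44/21yz + 11/3x - 88/21y + 3516/49z - 7032/49 → x^2 - 8/7xy - 293/42xz + 44/21yz + 293/21x - 88/21y
  leading term x^2: subtract (-8/7)·h_4 from x^2 - 8/7xy - 293/42xz + 44/21yz + 293/21x - 88/21y → 0
  remainder 0.

S(h_3,h_4): leading monomials are coprime, so the S-polynomial reduces to 0 (Buchberger's first criterion).
Every S-polynomial of the final basis reduces to 0, so we have a Gröbner basis.
Inter-reduce: drop elements whose leading term is divisible by another's, tail-reduce, and make monic.
Reduced Gröbner basis: {xyz + x - 11/6z + 11/3, y^2z + 7/8x - 293/48z + 293/24, x^2 - 8/7xy - 293/42xz + 44/21yz + 293/21x - 88/21y}.
Label its elements g_1 = xyz + x - 11/6z + 11/3, g_2 = y^2z + 7/8x - 293/48z + 293/24, g_3 = x^2 - 8/7xy - 293/42xz + 44/21yz + 293/21x - 88/21y.

Reduce p = -x^2z + 293/42xz^2 - 44/21yz^2 - 293/21xz + 88/21yz - 8/7x + 44/21z - 88/21 modulo G:
  leading term x^2z: subtract (-z)·g_3 from -x^2z + 293/42xz^2 - 44/21yz^2 - 293/21xz + 88/21yz - 8/7x + 44/21z - 88/21 → -8/7xyz - 8/7x + 44/21z - 88/21
  leading term xyz: subtract (-8/7)·g_1 from -8/7xyz - 8/7x + 44/21z - 88/21 → 0
  normal form = 0.
Since the normal form is 0, p ∈ I.

Ideal membership is decidable via reduction modulo a Gröbner basis.

-x^2z + 293/42xz^2 - 44/21yz^2 - 293/21xz + 88/21yz - 8/7x + 44/21z - 88/21 lies in I (it reduces to 0).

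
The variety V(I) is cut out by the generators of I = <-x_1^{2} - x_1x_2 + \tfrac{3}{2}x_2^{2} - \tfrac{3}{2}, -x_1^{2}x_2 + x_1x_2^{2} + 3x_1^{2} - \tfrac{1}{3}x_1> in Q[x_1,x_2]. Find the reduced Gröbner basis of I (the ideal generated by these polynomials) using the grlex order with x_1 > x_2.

f_1 = -x_1^{2} - x_1x_2 + \tfrac{3}{2}x_2^{2} - \tfrac{3}{2}, LT = x_1^{2}.
f_2 = -x_1^{2}x_2 + x_1x_2^{2} + 3x_1^{2} - \tfrac{1}{3}x_1, LT = x_1^{2}x_2.

S(f_1,f_2): lcm = x_1^{2}x_2. S = 2x_1x_2^{2} - \tfrac{3}{2}x_2^{3} + 3x_1^{2} - \tfrac{1}{3}x_1 + \tfrac{3}{2}x_2.
  leading term x_1x_2^{2}: no divisor's leading term divides it; move 2x_1x_2^{2} to the remainder.
  leading term x_2^{3}: no divisor's leading term divides it; move -\tfrac{3}{2}x_2^{3} to the remainder.
  leading term x_1^{2}: subtract (-3)·f_1 from 3x_1^{2} - \tfrac{1}{3}x_1 + \tfrac{3}{2}x_2 → -3x_1x_2 + \tfrac{9}{2}x_2^{2} - \tfrac{1}{3}x_1 + \tfrac{3}{2}x_2 - \tfrac{9}{2}
  leading term x_1x_2: no divisor's leading term divides it; move -3x_1x_2 to the remainder.
  leading term x_2^{2}: no divisor's leading term divides it; move \tfrac{9}{2}x_2^{2} to the remainder.
  leading term x_1: no divisor's leading term divides it; move -\tfrac{1}{3}x_1 to the remainder.
  leading term x_2: no divisor's leading term divides it; move \tfrac{3}{2}x_2 to the remainder.
  leading term 1: no divisor's leading term divides it; move -\tfrac{9}{2} to the remainder.
  remainder 2x_1x_2^{2} - \tfrac{3}{2}x_2^{3} - 3x_1x_2 + \tfrac{9}{2}x_2^{2} - \tfrac{1}{3}x_1 + \tfrac{3}{2}x_2 - \tfrac{9}{2} ≠ 0; add g_3 = 2x_1x_2^{2} - \tfrac{3}{2}x_2^{3} - 3x_1x_2 + \tfrac{9}{2}x_2^{2} - \tfrac{1}{3}x_1 + \tfrac{3}{2}x_2 - \tfrac{9}{2} to the basis.

S(f_1,g_3): lcm = x_1^{2}x_2^{2}. S = \tfrac{7}{4}x_1x_2^{3} - \tfrac{3}{2}x_2^{4} + \tfrac{3}{2}x_1^{2}x_2 - \tfrac{9}{4}x_1x_2^{2} + \tfrac{1}{6}x_1^{2} - \tfrac{3}{4}x_1x_2 + \tfrac{3}{2}x_2^{2} + \tfrac{9}{4}x_1.
  leading term x_1x_2^{3}: subtract (\tfrac{7}{8}x_2)·g_3 from \tfrac{7}{4}x_1x_2^{3} - \tfrac{3}{2}x_2^{4} + \tfrac{3}{2}x_1^{2}x_2 - \tfrac{9}{4}x_1x_2^{2} + \tfrac{1}{6}x_1^{2} - \tfrac{3}{4}x_1x_2 + \tfrac{3}{2}x_2^{2} + \tfrac{9}{4}x_1 → -\tfrac{3}{16}x_2^{4} + \tfrac{3}{2}x_1^{2}x_2 + \tfrac{3}{8}x_1x_2^{2} - \tfrac{63}{16}x_2^{3} + \tfrac{1}{6}x_1^{2} - \tfrac{11}{24}x_1x_2 + \tfrac{3}{16}x_2^{2} + \tfrac{9}{4}x_1 + \tfrac{63}{16}x_2
  leading term x_2^{4}: no divisor's leading term divides it; move -\tfrac{3}{16}x_2^{4} to the remainder.
  leading term x_1^{2}x_2: subtract (-\tfrac{3}{2}x_2)·f_1 from \tfrac{3}{2}x_1^{2}x_2 + \tfrac{3}{8}x_1x_2^{2} - \tfrac{63}{16}x_2^{3} + \tfrac{1}{6}x_1^{2} - \tfrac{11}{24}x_1x_2 + \tfrac{3}{16}x_2^{2} + \tfrac{9}{4}x_1 + \tfrac{63}{16}x_2 → -\tfrac{9}{8}x_1x_2^{2} - \tfrac{27}{16}x_2^{3} + \tfrac{1}{6}x_1^{2} - \tfrac{11}{24}x_1x_2 + \tfrac{3}{16}x_2^{2} + \tfrac{9}{4}x_1 + \tfrac{27}{16}x_2
  leading term x_1x_2^{2}: subtract (-\tfrac{9}{16})·g_3 from -\tfrac{9}{8}x_1x_2^{2} - \tfrac{27}{16}x_2^{3} + \tfrac{1}{6}x_1^{2} - \tfrac{11}{24}x_1x_2 + \tfrac{3}{16}x_2^{2} + \tfrac{9}{4}x_1 + \tfrac{27}{16}x_2 → -\tfrac{81}{32}x_2^{3} + \tfrac{1}{6}x_1^{2} - \tfrac{103}{48}x_1x_2 + \tfrac{87}{32}x_2^{2} + \tfrac{33}{16}x_1 + \tfrac{81}{32}x_2 - \tfrac{81}{32}
  leading term x_2^{3}: no divisor's leading term divides it; move -\tfrac{81}{32}x_2^{3} to the remainder.
  leading term x_1^{2}: subtract (-\tfrac{1}{6})·f_1 from \tfrac{1}{6}x_1^{2} - \tfrac{103}{48}x_1x_2 + \tfrac{87}{32}x_2^{2} + \tfrac{33}{16}x_1 + \tfrac{81}{32}x_2 - \tfrac{81}{32} → -\tfrac{37}{16}x_1x_2 + \tfrac{95}{32}x_2^{2} + \tfrac{33}{16}x_1 + \tfrac{81}{32}x_2 - \tfrac{89}{32}
  leading term x_1x_2: no divisor's leading term divides it; move -\tfrac{37}{16}x_1x_2 to the remainder.
  leading term x_2^{2}: no divisor's leading term divides it; move \tfrac{95}{32}x_2^{2} to the remainder.
  leading term x_1: no divisor's leading term divides it; move \tfrac{33}{16}x_1 to the remainder.
  leading term x_2: no divisor's leading term divides it; move \tfrac{81}{32}x_2 to the remainder.
  leading term 1: no divisor's leading term divides it; move -\tfrac{89}{32} to the remainder.
  remainder -\tfrac{3}{16}x_2^{4} - \tfrac{81}{32}x_2^{3} - \tfrac{37}{16}x_1x_2 + \tfrac{95}{32}x_2^{2} + \tfrac{33}{16}x_1 + \tfrac{81}{32}x_2 - \tfrac{89}{32} ≠ 0; add g_4 = -\tfrac{3}{16}x_2^{4} - \tfrac{81}{32}x_2^{3} - \tfrac{37}{16}x_1x_2 + \tfrac{95}{32}x_2^{2} + \tfrac{33}{16}x_1 + \tfrac{81}{32}x_2 - \tfrac{89}{32} to the basis.

The other S-polynomials (S(f_2,g_3), S(f_1,g_4), S(f_2,g_4), S(g_3,g_4)) all reduce to 0 modulo the current basis, so we have a Gröbner basis.
Inter-reduce: drop elements whose leading term is divisible by another's, tail-reduce, and make monic.

G = {x_2^{4} + \tfrac{27}{2}x_2^{3} + \tfrac{37}{3}x_1x_2 - \tfrac{95}{6}x_2^{2} - 11x_1 - \tfrac{27}{2}x_2 + \tfrac{89}{6}, x_1x_2^{2} - \tfrac{3}{4}x_2^{3} - \tfrac{3}{2}x_1x_2 + \tfrac{9}{4}x_2^{2} - \tfrac{1}{6}x_1 + \tfrac{3}{4}x_2 - \tfrac{9}{4}, x_1^{2} + x_1x_2 - \tfrac{3}{2}x_2^{2} + \tfrac{3}{2}}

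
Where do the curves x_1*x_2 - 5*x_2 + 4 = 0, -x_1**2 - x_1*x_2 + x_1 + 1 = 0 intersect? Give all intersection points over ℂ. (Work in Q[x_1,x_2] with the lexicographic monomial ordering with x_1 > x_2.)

Compute a lex Gröbner basis by Buchberger's algorithm.
f_1 = x_1*x_2 - 5*x_2 + 4, LT = x_1*x_2.
f_2 = -x_1**2 - x_1*x_2 + x_1 + 1, LT = x_1**2.

S(f_1,f_2): lcm = x_1**2*x_2. S = -x_1*x_2**2 - 4*x_1*x_2 + 4*x_1 + x_2.
  leading term x_1*x_2**2: subtract (-x_2)·f_1 from -x_1*x_2**2 - 4*x_1*x_2 + 4*x_1 + x_2 → -4*x_1*x_2 + 4*x_1 - 5*x_2**2 + 5*x_2
  leading term x_1*x_2: subtract (-4)·f_1 from -4*x_1*x_2 + 4*x_1 - 5*x_2**2 + 5*x_2 → 4*x_1 - 5*x_2**2 - 15*x_2 + 16
  leading term x_1: no divisor's leading term divides it; move 4*x_1 to the remainder.
  leading term x_2**2: no divisor's leading term divides it; move -5*x_2**2 to the remainder.
  leading term x_2: no divisor's leading term divides it; move -15*x_2 to the remainder.
  leading term 1: no divisor's leading term divides it; move 16 to the remainder.
  remainder 4*x_1 - 5*x_2**2 - 15*x_2 + 16 ≠ 0; add h_3 = 4*x_1 - 5*x_2**2 - 15*x_2 + 16 to the basis.

S(f_1,h_3): lcm = x_1*x_2. S = 5/4*x_2**3 + 15/4*x_2**2 - 9*x_2 + 4.
  leading term x_2**3: no divisor's leading term divides it; move 5/4*x_2**3 to the remainder.
  leading term x_2**2: no divisor's leading term divides it; move 15/4*x_2**2 to the remainder.
  leading term x_2: no divisor's leading term divides it; move -9*x_2 to the remainder.
  leading term 1: no divisor's leading term divides it; move 4 to the remainder.
  remainder 5/4*x_2**3 + 15/4*x_2**2 - 9*x_2 + 4 ≠ 0; add h_4 = 5/4*x_2**3 + 15/4*x_2**2 - 9*x_2 + 4 to the basis.

The other S-polynomials (S(f_2,h_3), S(f_1,h_4), S(f_2,h_4), S(h_3,h_4)) all reduce to 0 modulo the current basis, so we have a Gröbner basis.
Inter-reduce: drop elements whose leading term is divisible by another's, tail-reduce, and make monic.
Reduced Gröbner basis: {x_1 - 5/4*x_2**2 - 15/4*x_2 + 4, x_2**3 + 3*x_2**2 - 36/5*x_2 + 16/5}.

Since the basis is lex-ordered, x_2**3 + 3*x_2**2 - 36/5*x_2 + 16/5 is univariate in x_2. Its roots are {1, -2 + 6*sqrt(5)/5, -6*sqrt(5)/5 - 2}. Back-substituting each root into the other basis elements fixes the other coordinates.
  x_2 = 1: the earlier basis element becomes x_1 - 1 = 0, giving x_1 = 1 — point (1, 1).
  x_2 = -2 + 6*sqrt(5)/5: the earlier basis element becomes x_1 - 5/2 + 3*sqrt(5)/2 = 0, giving x_1 = 5/2 - 3*sqrt(5)/2 — point (5/2 - 3*sqrt(5)/2, -2 + 6*sqrt(5)/5).
  x_2 = -6*sqrt(5)/5 - 2: the earlier basis element becomes x_1 - 3*sqrt(5)/2 - 5/2 = 0, giving x_1 = 5/2 + 3*sqrt(5)/2 — point (5/2 + 3*sqrt(5)/2, -6*sqrt(5)/5 - 2).
Substituting each solution back into the original system confirms all equations vanish.

{(1, 1), (5/2 - 3*sqrt(5)/2, -2 + 6*sqrt(5)/5), (5/2 + 3*sqrt(5)/2, -6*sqrt(5)/5 - 2)}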